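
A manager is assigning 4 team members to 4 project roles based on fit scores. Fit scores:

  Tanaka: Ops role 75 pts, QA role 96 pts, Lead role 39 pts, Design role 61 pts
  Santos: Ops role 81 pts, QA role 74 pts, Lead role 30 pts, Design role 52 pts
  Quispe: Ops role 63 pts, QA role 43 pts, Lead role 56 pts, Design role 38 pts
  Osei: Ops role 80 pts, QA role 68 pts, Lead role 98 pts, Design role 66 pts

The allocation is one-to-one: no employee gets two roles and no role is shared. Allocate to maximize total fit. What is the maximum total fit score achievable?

Treat this as an assignment problem: match each employee to one role.
Optimal: Tanaka→QA role (96 pts), Santos→Ops role (81 pts), Quispe→Design role (38 pts), Osei→Lead role (98 pts) — total 96+81+38+98 = 313 pts.
Row-greedy (each employee in turn takes its best remaining role) gives 299 pts, worse by 14.
Swapping Tanaka↔Quispe (Tanaka→Design role 61 pts, Quispe→QA role 43 pts) loses 30.
Checked against all permutations: 313 pts is optimal.

Maximum total: 313 pts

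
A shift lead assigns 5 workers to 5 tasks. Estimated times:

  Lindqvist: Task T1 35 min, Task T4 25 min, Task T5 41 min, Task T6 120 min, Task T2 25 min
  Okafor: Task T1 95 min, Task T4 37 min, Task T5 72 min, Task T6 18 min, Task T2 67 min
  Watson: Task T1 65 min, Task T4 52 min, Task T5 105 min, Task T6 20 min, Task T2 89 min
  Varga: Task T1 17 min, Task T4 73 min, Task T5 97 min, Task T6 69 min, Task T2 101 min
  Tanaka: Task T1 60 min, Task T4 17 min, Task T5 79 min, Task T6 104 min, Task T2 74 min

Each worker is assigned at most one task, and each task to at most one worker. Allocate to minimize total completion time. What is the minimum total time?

Optimal: Lindqvist→Task T2 (25 min), Okafor→Task T5 (72 min), Watson→Task T6 (20 min), Varga→Task T1 (17 min), Tanaka→Task T4 (17 min) — total 25+72+20+17+17 = 151 min.
Column-greedy (each task in turn goes to its cheapest remaining worker) gives 182 min, worse by 31.
Next-best assignment: Lindqvist→Task T5, Okafor→Task T2, Watson→Task T6, Varga→Task T1, Tanaka→Task T4 = 162 min.
Checked against all permutations: 151 min is optimal.

Minimum total: 151 min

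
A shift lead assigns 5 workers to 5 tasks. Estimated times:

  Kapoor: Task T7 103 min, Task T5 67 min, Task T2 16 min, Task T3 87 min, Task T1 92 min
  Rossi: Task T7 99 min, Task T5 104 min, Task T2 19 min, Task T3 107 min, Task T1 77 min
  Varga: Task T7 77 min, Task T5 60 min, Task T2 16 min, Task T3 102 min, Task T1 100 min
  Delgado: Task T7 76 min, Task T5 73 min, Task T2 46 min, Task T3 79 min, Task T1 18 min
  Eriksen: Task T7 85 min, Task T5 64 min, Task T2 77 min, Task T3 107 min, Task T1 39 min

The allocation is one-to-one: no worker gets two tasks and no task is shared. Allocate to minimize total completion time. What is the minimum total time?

Treat this as an assignment problem: match each worker to one task.
Optimal: Kapoor→Task T3 (87 min), Rossi→Task T2 (19 min), Varga→Task T7 (77 min), Delgado→Task T1 (18 min), Eriksen→Task T5 (64 min) — total 87+19+77+18+64 = 265 min.
Column-greedy (each task in turn goes to its cheapest remaining worker) gives 298 min, worse by 33.

Minimum total: 265 min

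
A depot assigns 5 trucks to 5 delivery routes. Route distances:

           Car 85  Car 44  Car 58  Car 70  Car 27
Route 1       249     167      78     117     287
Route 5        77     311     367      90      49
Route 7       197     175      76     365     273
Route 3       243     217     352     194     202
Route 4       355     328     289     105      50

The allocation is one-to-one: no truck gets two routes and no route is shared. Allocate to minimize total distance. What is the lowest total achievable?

This is a one-to-one assignment (minimum-cost bipartite matching).
Optimal: Car 85→Route 5 (77 km), Car 44→Route 3 (217 km), Car 58→Route 7 (76 km), Car 70→Route 1 (117 km), Car 27→Route 4 (50 km) — total 77+217+76+117+50 = 537 km.
Column-greedy (each route in turn goes to its cheapest remaining truck) gives 851 km, worse by 314.

Min total: 537 km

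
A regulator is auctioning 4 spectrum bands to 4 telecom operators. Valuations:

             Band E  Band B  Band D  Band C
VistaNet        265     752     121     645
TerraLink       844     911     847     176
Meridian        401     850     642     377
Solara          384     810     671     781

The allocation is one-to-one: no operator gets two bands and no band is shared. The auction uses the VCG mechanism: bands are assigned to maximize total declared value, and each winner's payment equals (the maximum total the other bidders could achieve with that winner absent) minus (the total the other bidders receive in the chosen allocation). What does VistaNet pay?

VistaNet pays $211M.

Efficient allocation: VistaNet→Band B ($752M), TerraLink→Band E ($844M), Meridian→Band D ($642M), Solara→Band C ($781M); total welfare W = $3019M.
VistaNet receives Band B at value $752M, so the others get W − 752 = $2267M.
Without VistaNet: best allocation of the remaining 3 bidders over all 4 bands is TerraLink→Band D ($847M), Meridian→Band B ($850M), Solara→Band C ($781M), total $2478M.
VCG payment = (others' best without VistaNet) − (others' welfare with VistaNet) = 2478 − 2267 = $211M.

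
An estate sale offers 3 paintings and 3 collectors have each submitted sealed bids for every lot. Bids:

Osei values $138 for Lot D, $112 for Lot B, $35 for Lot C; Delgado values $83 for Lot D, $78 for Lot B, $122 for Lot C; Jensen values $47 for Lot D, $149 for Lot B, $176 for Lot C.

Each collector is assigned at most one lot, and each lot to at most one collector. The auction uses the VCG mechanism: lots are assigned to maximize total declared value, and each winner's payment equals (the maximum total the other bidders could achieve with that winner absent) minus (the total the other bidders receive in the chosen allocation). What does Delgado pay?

Delgado pays $27.

Efficient allocation: Osei→Lot D ($138), Delgado→Lot C ($122), Jensen→Lot B ($149); total welfare W = $409.
Delgado receives Lot C at value $122, so the others get W − 122 = $287.
Without Delgado: best allocation of the remaining 2 bidders over all 3 lots is Osei→Lot D ($138), Jensen→Lot C ($176), total $314.
VCG payment = (others' best without Delgado) − (others' welfare with Delgado) = 314 − 287 = $27.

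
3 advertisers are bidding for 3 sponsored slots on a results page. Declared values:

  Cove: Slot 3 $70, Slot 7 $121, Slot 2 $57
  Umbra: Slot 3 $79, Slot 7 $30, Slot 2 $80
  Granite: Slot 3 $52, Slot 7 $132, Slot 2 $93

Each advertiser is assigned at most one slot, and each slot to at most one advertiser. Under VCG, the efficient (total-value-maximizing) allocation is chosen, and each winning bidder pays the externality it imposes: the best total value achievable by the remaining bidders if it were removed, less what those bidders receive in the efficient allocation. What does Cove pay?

Efficient allocation: Cove→Slot 7 ($121), Umbra→Slot 3 ($79), Granite→Slot 2 ($93); total welfare W = $293.
Cove receives Slot 7 at value $121, so the others get W − 121 = $172.
Without Cove: best allocation of the remaining 2 bidders over all 3 slots is Umbra→Slot 2 ($80), Granite→Slot 7 ($132), total $212.
VCG payment = (others' best without Cove) − (others' welfare with Cove) = 212 − 172 = $40.

Cove pays $40.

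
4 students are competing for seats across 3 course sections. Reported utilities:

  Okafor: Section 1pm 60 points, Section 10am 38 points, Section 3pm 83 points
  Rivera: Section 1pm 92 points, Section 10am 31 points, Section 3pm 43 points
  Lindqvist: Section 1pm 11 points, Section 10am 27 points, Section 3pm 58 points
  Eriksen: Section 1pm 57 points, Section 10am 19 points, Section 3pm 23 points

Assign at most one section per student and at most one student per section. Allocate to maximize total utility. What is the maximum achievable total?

Maximum total: 202 points

Optimal: Rivera→Section 1pm (92 points), Lindqvist→Section 10am (27 points), Okafor→Section 3pm (83 points) — total 92+27+83 = 202 points.
Column-greedy (each section in turn goes to its best remaining student) gives 188 points, worse by 14.
Swapping Lindqvist↔Rivera (Lindqvist→Section 1pm 11 points, Rivera→Section 10am 31 points) loses 77.
Checked against all permutations: 202 points is optimal.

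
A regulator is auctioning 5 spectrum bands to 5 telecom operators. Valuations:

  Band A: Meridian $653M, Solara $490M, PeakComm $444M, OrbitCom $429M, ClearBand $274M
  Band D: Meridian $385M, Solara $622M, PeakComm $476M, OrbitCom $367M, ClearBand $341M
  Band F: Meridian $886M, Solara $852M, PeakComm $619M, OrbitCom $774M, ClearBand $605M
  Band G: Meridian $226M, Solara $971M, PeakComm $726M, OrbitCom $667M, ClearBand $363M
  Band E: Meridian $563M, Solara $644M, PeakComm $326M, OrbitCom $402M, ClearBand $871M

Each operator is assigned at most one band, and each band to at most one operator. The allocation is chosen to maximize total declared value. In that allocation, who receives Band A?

Meridian receives Band A.

Optimal: Meridian→Band A ($653M), Solara→Band G ($971M), PeakComm→Band D ($476M), OrbitCom→Band F ($774M), ClearBand→Band E ($871M) — total 653+971+476+774+871 = $3745M.
Row-greedy (each operator in turn takes its best remaining band) gives $3633M, worse by 112.
Swapping OrbitCom↔Meridian (OrbitCom→Band A $429M, Meridian→Band F $886M) loses 112.
Every other assignment is strictly worse.
Meridian's own top band is Band F ($886M), but forcing Meridian→Band F and reassigning the rest optimally gives only $3633M — worse by 112.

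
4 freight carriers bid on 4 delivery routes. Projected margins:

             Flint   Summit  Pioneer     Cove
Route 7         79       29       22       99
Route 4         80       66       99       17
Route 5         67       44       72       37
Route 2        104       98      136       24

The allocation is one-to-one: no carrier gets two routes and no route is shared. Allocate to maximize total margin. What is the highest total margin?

Optimal: Flint→Route 5 ($67k), Summit→Route 4 ($66k), Pioneer→Route 2 ($136k), Cove→Route 7 ($99k) — total 67+66+136+99 = $368k.
Row-greedy (each carrier in turn takes its best remaining route) gives $341k, worse by 27.

Maximum total: $368k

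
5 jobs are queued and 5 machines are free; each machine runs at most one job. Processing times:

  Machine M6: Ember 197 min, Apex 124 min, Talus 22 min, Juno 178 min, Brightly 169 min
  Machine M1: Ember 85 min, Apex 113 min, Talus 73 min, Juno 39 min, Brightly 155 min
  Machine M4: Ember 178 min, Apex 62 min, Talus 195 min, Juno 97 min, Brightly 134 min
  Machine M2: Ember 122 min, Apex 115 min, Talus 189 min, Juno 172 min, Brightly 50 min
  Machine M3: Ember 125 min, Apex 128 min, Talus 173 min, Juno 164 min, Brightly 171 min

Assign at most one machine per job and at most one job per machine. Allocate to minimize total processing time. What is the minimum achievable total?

Minimum total: 298 min

This is the linear assignment problem.
Optimal: Ember→Machine M3 (125 min), Apex→Machine M4 (62 min), Talus→Machine M6 (22 min), Juno→Machine M1 (39 min), Brightly→Machine M2 (50 min) — total 125+62+22+39+50 = 298 min.
Row-greedy (each job in turn takes its cheapest remaining machine) gives 383 min, worse by 85.
Next-best assignment: Ember→Machine M1, Apex→Machine M3, Talus→Machine M6, Juno→Machine M4, Brightly→Machine M2 = 382 min.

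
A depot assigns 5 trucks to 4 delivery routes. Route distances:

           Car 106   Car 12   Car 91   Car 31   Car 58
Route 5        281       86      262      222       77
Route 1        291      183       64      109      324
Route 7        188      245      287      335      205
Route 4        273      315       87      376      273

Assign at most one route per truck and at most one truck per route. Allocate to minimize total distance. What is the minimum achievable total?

This is a one-to-one assignment (minimum-cost bipartite matching).
Optimal: Car 58→Route 5 (77 km), Car 31→Route 1 (109 km), Car 106→Route 7 (188 km), Car 91→Route 4 (87 km) — total 77+109+188+87 = 461 km.
Row-greedy (each truck in turn takes its cheapest remaining route) gives 714 km, worse by 253.
Checked against all permutations: 461 km is optimal.

Minimum total: 461 km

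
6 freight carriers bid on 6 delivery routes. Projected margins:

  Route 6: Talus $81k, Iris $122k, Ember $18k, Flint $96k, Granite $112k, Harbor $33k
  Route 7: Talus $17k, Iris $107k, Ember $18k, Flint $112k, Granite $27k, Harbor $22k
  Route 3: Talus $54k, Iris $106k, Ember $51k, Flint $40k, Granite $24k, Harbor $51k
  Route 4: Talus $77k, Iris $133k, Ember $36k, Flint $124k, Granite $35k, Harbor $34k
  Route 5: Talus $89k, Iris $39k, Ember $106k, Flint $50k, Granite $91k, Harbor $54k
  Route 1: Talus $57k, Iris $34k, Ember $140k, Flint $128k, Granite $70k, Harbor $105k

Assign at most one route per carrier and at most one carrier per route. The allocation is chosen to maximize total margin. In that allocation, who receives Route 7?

Optimal: Talus→Route 5 ($89k), Iris→Route 4 ($133k), Ember→Route 1 ($140k), Flint→Route 7 ($112k), Granite→Route 6 ($112k), Harbor→Route 3 ($51k) — total 89+133+140+112+112+51 = $637k.
Column-greedy (each route in turn goes to its best remaining carrier) gives $520k, worse by 117.
Next-best assignment: Talus→Route 5, Iris→Route 7, Ember→Route 1, Flint→Route 4, Granite→Route 6, Harbor→Route 3 = $623k.
Flint's own top route is Route 1 ($128k), but forcing Flint→Route 1 and reassigning the rest optimally gives only $581k — worse by 56.

Flint receives Route 7.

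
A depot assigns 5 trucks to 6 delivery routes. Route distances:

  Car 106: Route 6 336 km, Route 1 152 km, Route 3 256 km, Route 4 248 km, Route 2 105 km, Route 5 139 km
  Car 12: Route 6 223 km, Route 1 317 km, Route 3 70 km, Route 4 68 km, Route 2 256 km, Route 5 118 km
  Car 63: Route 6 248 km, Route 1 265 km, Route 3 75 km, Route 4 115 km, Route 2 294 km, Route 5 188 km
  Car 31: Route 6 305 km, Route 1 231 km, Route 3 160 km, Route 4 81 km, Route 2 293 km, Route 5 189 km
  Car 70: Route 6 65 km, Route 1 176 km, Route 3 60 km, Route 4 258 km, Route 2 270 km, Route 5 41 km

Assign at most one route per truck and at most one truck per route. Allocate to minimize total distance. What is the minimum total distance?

Min total: 444 km

This is a one-to-one assignment (minimum-cost bipartite matching).
Optimal: Car 106→Route 2 (105 km), Car 12→Route 5 (118 km), Car 63→Route 3 (75 km), Car 31→Route 4 (81 km), Car 70→Route 6 (65 km) — total 105+118+75+81+65 = 444 km.
Row-greedy (each truck in turn takes its cheapest remaining route) gives 502 km, worse by 58.
Every other assignment is strictly worse.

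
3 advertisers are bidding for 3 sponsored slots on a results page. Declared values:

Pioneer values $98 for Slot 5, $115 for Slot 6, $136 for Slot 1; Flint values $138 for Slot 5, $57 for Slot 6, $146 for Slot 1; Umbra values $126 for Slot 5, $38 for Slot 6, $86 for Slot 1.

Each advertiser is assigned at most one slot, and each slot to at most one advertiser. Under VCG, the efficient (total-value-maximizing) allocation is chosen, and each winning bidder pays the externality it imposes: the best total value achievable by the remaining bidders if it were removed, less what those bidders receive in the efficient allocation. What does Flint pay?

Efficient allocation: Pioneer→Slot 6 ($115), Flint→Slot 1 ($146), Umbra→Slot 5 ($126); total welfare W = $387.
Flint receives Slot 1 at value $146, so the others get W − 146 = $241.
Without Flint: best allocation of the remaining 2 bidders over all 3 slots is Pioneer→Slot 1 ($136), Umbra→Slot 5 ($126), total $262.
VCG payment = (others' best without Flint) − (others' welfare with Flint) = 262 − 241 = $21.

Flint pays $21.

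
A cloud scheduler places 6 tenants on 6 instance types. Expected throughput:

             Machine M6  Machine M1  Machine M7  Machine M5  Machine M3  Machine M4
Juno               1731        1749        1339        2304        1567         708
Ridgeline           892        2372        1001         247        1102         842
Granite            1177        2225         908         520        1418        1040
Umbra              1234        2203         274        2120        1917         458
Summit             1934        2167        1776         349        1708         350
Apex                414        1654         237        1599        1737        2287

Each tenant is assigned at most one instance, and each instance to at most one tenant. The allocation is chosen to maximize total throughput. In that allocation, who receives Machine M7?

This is the linear assignment problem.
Optimal: Juno→Machine M5 (2304 ops/s), Ridgeline→Machine M1 (2372 ops/s), Granite→Machine M6 (1177 ops/s), Umbra→Machine M3 (1917 ops/s), Summit→Machine M7 (1776 ops/s), Apex→Machine M4 (2287 ops/s) — total 2304+2372+1177+1917+1776+2287 = 11833 ops/s.
Summit's own top instance is Machine M1 (2167 ops/s), but forcing Summit→Machine M1 and reassigning the rest optimally gives only 10853 ops/s — worse by 980.

Summit receives Machine M7.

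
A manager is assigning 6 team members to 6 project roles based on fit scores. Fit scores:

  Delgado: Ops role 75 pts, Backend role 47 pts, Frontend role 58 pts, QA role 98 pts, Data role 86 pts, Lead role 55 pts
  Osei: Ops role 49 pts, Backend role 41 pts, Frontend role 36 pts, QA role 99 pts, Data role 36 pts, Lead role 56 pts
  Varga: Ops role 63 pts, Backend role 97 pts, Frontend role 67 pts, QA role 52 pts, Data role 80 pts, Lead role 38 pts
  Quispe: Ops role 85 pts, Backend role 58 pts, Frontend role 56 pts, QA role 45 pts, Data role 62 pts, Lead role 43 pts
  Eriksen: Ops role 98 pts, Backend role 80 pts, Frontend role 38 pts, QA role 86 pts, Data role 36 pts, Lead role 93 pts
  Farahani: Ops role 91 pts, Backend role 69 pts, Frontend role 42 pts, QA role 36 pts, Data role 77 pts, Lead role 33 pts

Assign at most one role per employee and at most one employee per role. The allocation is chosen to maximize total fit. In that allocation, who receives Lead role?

Eriksen receives Lead role.

Optimal: Delgado→Data role (86 pts), Osei→QA role (99 pts), Varga→Backend role (97 pts), Quispe→Frontend role (56 pts), Eriksen→Lead role (93 pts), Farahani→Ops role (91 pts) — total 86+99+97+56+93+91 = 522 pts.
Eriksen's own top role is Ops role (98 pts), but forcing Eriksen→Ops role and reassigning the rest optimally gives only 482 pts — worse by 40.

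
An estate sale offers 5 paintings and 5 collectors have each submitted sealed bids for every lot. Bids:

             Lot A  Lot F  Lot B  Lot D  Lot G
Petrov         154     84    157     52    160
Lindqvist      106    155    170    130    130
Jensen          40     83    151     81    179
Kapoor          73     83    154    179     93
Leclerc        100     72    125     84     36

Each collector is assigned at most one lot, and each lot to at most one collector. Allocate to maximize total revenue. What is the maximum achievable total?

Optimal: Petrov→Lot A ($154), Lindqvist→Lot F ($155), Jensen→Lot G ($179), Kapoor→Lot D ($179), Leclerc→Lot B ($125) — total 154+155+179+179+125 = $792.
Max-entry greedy (repeatedly take the single best remaining cell) gives $754, worse by 38.
Checked against all permutations: $792 is optimal.

Maximum total: $792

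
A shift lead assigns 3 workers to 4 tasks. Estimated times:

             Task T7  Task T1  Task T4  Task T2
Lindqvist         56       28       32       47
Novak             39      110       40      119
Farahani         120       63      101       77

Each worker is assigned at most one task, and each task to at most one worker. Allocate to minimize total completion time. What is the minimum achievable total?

Optimal: Lindqvist→Task T4 (32 min), Novak→Task T7 (39 min), Farahani→Task T1 (63 min) — total 32+39+63 = 134 min.
Column-greedy (each task in turn goes to its cheapest remaining worker) gives 168 min, worse by 34.
Swapping Lindqvist↔Novak (Lindqvist→Task T7 56 min, Novak→Task T4 40 min) adds 25.

Min total: 134 min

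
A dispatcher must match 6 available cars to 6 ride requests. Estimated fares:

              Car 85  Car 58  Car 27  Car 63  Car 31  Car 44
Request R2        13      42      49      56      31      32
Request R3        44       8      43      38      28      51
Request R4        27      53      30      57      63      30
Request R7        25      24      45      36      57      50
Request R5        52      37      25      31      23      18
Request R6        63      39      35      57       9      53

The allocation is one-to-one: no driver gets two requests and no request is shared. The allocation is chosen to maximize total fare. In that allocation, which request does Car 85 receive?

Optimal: Car 85→Request R5 ($52), Car 58→Request R4 ($53), Car 27→Request R2 ($49), Car 63→Request R6 ($57), Car 31→Request R7 ($57), Car 44→Request R3 ($51) — total 52+53+49+57+57+51 = $319.
Row-greedy (each driver in turn takes its best remaining request) gives $278, worse by 41.
Car 85's own top request is Request R6 ($63), but forcing Car 85→Request R6 and reassigning the rest optimally gives only $315 — worse by 4.

Car 85 receives Request R5.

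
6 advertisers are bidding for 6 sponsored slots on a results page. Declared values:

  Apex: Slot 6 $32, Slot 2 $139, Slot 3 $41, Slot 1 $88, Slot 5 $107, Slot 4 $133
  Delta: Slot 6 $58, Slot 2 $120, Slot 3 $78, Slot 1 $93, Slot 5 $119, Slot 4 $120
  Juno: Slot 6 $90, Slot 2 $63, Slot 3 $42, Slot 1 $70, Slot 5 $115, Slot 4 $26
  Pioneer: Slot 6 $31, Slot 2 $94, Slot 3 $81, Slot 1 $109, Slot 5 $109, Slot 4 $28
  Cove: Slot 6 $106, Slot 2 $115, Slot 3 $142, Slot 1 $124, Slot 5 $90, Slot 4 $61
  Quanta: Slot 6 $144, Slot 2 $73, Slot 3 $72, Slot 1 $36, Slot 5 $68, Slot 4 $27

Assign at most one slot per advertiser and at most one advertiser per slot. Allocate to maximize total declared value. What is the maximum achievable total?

Maximum total: $769

Optimal: Apex→Slot 2 ($139), Delta→Slot 4 ($120), Juno→Slot 5 ($115), Pioneer→Slot 1 ($109), Cove→Slot 3 ($142), Quanta→Slot 6 ($144) — total 139+120+115+109+142+144 = $769.
Column-greedy (each slot in turn goes to its best remaining advertiser) gives $679, worse by 90.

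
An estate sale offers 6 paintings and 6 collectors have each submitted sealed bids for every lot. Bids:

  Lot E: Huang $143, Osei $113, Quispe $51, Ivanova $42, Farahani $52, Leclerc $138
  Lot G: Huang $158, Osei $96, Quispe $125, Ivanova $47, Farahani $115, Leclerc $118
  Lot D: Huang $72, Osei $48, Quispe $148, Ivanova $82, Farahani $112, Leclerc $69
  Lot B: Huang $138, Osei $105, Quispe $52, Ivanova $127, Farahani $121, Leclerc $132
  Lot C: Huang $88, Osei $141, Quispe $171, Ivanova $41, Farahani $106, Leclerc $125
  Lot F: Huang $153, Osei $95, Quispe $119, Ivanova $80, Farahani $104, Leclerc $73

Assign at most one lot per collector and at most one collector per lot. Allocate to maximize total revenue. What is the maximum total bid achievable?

Maximum total: $822

Optimal: Huang→Lot F ($153), Osei→Lot C ($141), Quispe→Lot D ($148), Ivanova→Lot B ($127), Farahani→Lot G ($115), Leclerc→Lot E ($138) — total 153+141+148+127+115+138 = $822.
Row-greedy (each collector in turn takes its best remaining lot) gives $816, worse by 6.
No other one-to-one assignment exceeds $822.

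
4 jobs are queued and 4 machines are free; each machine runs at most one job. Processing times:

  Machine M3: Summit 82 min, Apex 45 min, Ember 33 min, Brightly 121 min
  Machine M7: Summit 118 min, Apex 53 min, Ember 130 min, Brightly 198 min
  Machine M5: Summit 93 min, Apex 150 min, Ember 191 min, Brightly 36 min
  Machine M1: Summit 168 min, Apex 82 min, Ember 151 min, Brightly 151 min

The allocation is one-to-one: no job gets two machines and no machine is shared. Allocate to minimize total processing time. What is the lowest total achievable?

Minimum total: 269 min

This is the linear assignment problem.
Optimal: Summit→Machine M7 (118 min), Apex→Machine M1 (82 min), Ember→Machine M3 (33 min), Brightly→Machine M5 (36 min) — total 118+82+33+36 = 269 min.
Column-greedy (each machine in turn goes to its cheapest remaining job) gives 290 min, worse by 21.
Swapping Summit↔Brightly (Summit→Machine M5 93 min, Brightly→Machine M7 198 min) adds 137.
No other one-to-one assignment undercuts 269 min.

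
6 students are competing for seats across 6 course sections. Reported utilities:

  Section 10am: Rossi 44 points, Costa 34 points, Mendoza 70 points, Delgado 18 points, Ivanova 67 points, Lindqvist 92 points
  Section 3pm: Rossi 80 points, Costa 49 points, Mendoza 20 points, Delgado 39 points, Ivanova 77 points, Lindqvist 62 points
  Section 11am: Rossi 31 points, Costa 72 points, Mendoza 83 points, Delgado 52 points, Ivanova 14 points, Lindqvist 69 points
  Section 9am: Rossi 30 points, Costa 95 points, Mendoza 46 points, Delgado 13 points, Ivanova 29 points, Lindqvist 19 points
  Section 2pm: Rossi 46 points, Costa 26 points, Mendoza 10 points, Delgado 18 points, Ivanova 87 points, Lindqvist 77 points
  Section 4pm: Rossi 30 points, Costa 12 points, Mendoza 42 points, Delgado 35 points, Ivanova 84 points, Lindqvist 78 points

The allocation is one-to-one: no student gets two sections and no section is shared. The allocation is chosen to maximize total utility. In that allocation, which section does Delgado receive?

This is the linear assignment problem.
Optimal: Rossi→Section 3pm (80 points), Costa→Section 9am (95 points), Mendoza→Section 11am (83 points), Delgado→Section 4pm (35 points), Ivanova→Section 2pm (87 points), Lindqvist→Section 10am (92 points) — total 80+95+83+35+87+92 = 472 points.
Swapping Mendoza↔Lindqvist (Mendoza→Section 10am 70 points, Lindqvist→Section 11am 69 points) loses 36.
Every other assignment is strictly worse.
Delgado's own top section is Section 11am (52 points), but forcing Delgado→Section 11am and reassigning the rest optimally gives only 462 points — worse by 10.

Delgado receives Section 4pm.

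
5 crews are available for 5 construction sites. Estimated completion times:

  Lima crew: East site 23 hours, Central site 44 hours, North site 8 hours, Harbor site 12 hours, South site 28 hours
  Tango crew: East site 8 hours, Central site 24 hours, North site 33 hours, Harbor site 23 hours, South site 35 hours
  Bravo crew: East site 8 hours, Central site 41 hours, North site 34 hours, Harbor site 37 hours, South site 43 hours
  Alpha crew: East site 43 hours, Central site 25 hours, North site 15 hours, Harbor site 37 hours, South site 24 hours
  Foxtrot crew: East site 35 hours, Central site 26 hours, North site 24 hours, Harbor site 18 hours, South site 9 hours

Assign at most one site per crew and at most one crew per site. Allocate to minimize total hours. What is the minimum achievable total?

Min total: 68 hours

This is the linear assignment problem.
Optimal: Lima crew→Harbor site (12 hours), Tango crew→Central site (24 hours), Bravo crew→East site (8 hours), Alpha crew→North site (15 hours), Foxtrot crew→South site (9 hours) — total 12+24+8+15+9 = 68 hours.
Min-entry greedy (repeatedly take the single cheapest remaining cell) gives 87 hours, worse by 19.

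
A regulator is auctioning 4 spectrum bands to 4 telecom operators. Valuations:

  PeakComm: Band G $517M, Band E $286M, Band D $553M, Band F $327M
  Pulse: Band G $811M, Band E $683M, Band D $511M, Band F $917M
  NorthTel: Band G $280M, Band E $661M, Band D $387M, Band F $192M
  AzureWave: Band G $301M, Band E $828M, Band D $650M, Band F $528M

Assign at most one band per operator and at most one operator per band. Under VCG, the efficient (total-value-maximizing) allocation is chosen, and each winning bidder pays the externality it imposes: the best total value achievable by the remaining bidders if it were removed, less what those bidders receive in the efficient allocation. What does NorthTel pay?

NorthTel pays $214M.

Efficient allocation: PeakComm→Band G ($517M), Pulse→Band F ($917M), NorthTel→Band E ($661M), AzureWave→Band D ($650M); total welfare W = $2745M.
NorthTel receives Band E at value $661M, so the others get W − 661 = $2084M.
Without NorthTel: best allocation of the remaining 3 bidders over all 4 bands is PeakComm→Band D ($553M), Pulse→Band F ($917M), AzureWave→Band E ($828M), total $2298M.
VCG payment = (others' best without NorthTel) − (others' welfare with NorthTel) = 2298 − 2084 = $214M.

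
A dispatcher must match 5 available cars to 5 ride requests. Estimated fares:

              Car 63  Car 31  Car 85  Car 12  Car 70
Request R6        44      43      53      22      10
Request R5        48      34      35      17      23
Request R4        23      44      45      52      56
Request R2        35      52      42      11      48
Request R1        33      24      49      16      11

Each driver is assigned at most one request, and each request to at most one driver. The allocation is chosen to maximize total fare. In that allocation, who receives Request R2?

Optimal: Car 63→Request R5 ($48), Car 31→Request R6 ($43), Car 85→Request R1 ($49), Car 12→Request R4 ($52), Car 70→Request R2 ($48) — total 48+43+49+52+48 = $240.
Row-greedy (each driver in turn takes its best remaining request) gives $216, worse by 24.
Next-best assignment: Car 63→Request R6, Car 31→Request R5, Car 85→Request R1, Car 12→Request R4, Car 70→Request R2 = $227.
Car 70's own top request is Request R4 ($56), but forcing Car 70→Request R4 and reassigning the rest optimally gives only $227 — worse by 13.

Car 70 receives Request R2.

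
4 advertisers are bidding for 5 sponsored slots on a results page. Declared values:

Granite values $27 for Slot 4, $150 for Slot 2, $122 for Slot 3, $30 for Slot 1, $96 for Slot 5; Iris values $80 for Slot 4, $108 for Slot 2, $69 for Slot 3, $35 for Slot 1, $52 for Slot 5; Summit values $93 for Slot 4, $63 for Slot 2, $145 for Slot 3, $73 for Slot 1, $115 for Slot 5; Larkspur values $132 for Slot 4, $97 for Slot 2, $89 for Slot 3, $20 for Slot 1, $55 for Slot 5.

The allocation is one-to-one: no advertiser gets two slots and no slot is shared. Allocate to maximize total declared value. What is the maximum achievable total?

Optimal: Granite→Slot 5 ($96), Iris→Slot 2 ($108), Summit→Slot 3 ($145), Larkspur→Slot 4 ($132) — total 96+108+145+132 = $481.
Column-greedy (each slot in turn goes to its best remaining advertiser) gives $462, worse by 19.

Maximum total: $481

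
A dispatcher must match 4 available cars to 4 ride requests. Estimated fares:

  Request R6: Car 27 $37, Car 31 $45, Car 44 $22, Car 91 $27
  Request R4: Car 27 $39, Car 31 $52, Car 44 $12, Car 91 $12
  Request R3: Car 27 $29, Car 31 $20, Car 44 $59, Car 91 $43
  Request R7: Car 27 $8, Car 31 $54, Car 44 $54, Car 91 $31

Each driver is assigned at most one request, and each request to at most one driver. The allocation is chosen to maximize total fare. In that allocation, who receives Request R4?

Car 31 receives Request R4.

Optimal: Car 27→Request R6 ($37), Car 31→Request R4 ($52), Car 44→Request R7 ($54), Car 91→Request R3 ($43) — total 37+52+54+43 = $186.
Column-greedy (each request in turn goes to its best remaining driver) gives $174, worse by 12.
Next-best assignment: Car 27→Request R4, Car 31→Request R6, Car 44→Request R7, Car 91→Request R3 = $181.
Swapping Car 91↔Car 27 (Car 91→Request R6 $27, Car 27→Request R3 $29) loses 24.
Car 31's own top request is Request R7 ($54), but forcing Car 31→Request R7 and reassigning the rest optimally gives only $179 — worse by 7.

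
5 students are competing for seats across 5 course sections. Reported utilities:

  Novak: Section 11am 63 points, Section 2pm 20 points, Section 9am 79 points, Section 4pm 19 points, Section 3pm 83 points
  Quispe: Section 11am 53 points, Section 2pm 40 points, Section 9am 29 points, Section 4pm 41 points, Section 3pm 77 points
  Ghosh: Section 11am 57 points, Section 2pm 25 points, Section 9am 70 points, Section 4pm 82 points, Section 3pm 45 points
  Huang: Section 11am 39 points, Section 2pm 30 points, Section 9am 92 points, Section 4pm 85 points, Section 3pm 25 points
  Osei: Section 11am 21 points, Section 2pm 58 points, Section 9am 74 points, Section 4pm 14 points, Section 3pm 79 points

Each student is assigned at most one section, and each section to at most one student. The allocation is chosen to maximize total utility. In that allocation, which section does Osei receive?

Optimal: Novak→Section 11am (63 points), Quispe→Section 3pm (77 points), Ghosh→Section 4pm (82 points), Huang→Section 9am (92 points), Osei→Section 2pm (58 points) — total 63+77+82+92+58 = 372 points.
Max-entry greedy (repeatedly take the single best remaining cell) gives 368 points, worse by 4.
Next-best assignment: Novak→Section 3pm, Quispe→Section 11am, Ghosh→Section 4pm, Huang→Section 9am, Osei→Section 2pm = 368 points.
Every other assignment is strictly worse.
Osei's own top section is Section 3pm (79 points), but forcing Osei→Section 3pm and reassigning the rest optimally gives only 356 points — worse by 16.

Osei receives Section 2pm.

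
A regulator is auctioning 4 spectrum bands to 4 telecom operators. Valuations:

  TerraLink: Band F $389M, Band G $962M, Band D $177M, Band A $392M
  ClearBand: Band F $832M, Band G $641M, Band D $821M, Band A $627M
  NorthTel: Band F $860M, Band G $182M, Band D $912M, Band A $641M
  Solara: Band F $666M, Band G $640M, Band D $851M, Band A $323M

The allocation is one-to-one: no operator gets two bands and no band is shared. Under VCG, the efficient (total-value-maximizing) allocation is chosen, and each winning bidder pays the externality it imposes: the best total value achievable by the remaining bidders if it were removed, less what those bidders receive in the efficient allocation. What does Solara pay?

Solara pays $257M.

Efficient allocation: TerraLink→Band G ($962M), ClearBand→Band A ($627M), NorthTel→Band F ($860M), Solara→Band D ($851M); total welfare W = $3300M.
Solara receives Band D at value $851M, so the others get W − 851 = $2449M.
Without Solara: best allocation of the remaining 3 bidders over all 4 bands is TerraLink→Band G ($962M), ClearBand→Band F ($832M), NorthTel→Band D ($912M), total $2706M.
VCG payment = (others' best without Solara) − (others' welfare with Solara) = 2706 − 2449 = $257M.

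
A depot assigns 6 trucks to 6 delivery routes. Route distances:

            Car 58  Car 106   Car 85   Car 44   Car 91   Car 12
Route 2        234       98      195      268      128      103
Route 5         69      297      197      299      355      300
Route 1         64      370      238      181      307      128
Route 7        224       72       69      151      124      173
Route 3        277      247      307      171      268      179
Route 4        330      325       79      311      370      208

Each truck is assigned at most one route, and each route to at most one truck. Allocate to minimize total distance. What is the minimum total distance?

Optimal: Car 58→Route 5 (69 km), Car 106→Route 7 (72 km), Car 85→Route 4 (79 km), Car 44→Route 3 (171 km), Car 91→Route 2 (128 km), Car 12→Route 1 (128 km) — total 69+72+79+171+128+128 = 647 km.
Row-greedy (each truck in turn takes its cheapest remaining route) gives 814 km, worse by 167.
Every other assignment is strictly worse.

Minimum total: 647 km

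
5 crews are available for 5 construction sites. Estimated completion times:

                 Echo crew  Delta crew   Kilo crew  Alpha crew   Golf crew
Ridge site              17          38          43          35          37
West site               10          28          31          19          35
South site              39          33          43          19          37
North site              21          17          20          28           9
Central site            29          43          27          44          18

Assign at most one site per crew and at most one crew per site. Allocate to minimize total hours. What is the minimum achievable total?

Minimum total: 100 hours

Optimal: Echo crew→Ridge site (17 hours), Delta crew→West site (28 hours), Kilo crew→Central site (27 hours), Alpha crew→South site (19 hours), Golf crew→North site (9 hours) — total 17+28+27+19+9 = 100 hours.
Column-greedy (each site in turn goes to its cheapest remaining crew) gives 105 hours, worse by 5.
Every other assignment is strictly worse.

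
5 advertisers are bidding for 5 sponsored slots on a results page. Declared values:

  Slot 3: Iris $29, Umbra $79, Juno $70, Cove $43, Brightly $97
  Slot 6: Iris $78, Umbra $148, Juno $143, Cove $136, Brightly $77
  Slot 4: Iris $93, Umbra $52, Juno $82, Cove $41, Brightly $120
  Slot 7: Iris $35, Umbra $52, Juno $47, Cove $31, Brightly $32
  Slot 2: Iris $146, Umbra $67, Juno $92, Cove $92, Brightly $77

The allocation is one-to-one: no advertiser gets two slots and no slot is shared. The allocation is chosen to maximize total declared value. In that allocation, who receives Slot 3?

Umbra receives Slot 3.

Optimal: Iris→Slot 2 ($146), Umbra→Slot 3 ($79), Juno→Slot 7 ($47), Cove→Slot 6 ($136), Brightly→Slot 4 ($120) — total 146+79+47+136+120 = $528.
Row-greedy (each advertiser in turn takes its best remaining slot) gives $451, worse by 77.
Every other assignment is strictly worse.
Umbra's own top slot is Slot 6 ($148), but forcing Umbra→Slot 6 and reassigning the rest optimally gives only $515 — worse by 13.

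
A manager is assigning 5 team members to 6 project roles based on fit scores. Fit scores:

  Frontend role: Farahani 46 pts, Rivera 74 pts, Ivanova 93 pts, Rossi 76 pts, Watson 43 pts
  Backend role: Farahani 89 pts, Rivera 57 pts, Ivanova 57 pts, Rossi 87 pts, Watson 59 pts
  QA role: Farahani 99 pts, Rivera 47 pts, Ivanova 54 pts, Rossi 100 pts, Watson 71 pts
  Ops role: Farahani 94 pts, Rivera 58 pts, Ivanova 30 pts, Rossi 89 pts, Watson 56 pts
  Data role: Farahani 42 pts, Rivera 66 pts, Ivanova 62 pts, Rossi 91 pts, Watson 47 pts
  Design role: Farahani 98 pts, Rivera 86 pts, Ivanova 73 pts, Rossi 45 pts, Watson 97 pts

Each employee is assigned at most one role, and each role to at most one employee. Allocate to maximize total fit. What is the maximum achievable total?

Maximum total: 450 pts

Optimal: Farahani→Ops role (94 pts), Rivera→Data role (66 pts), Ivanova→Frontend role (93 pts), Rossi→QA role (100 pts), Watson→Design role (97 pts) — total 94+66+93+100+97 = 450 pts.
Column-greedy (each role in turn goes to its best remaining employee) gives 387 pts, worse by 63.
Next-best assignment: Farahani→Backend role, Rivera→Data role, Ivanova→Frontend role, Rossi→QA role, Watson→Design role = 445 pts.
No other one-to-one assignment exceeds 450 pts.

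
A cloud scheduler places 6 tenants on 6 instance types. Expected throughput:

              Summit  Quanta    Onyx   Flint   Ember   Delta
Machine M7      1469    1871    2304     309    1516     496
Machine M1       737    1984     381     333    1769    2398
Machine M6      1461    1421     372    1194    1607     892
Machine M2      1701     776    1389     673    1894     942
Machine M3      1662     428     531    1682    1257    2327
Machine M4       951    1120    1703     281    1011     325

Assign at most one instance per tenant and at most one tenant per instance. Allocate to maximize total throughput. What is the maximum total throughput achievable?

Optimal: Summit→Machine M6 (1461 ops/s), Quanta→Machine M7 (1871 ops/s), Onyx→Machine M4 (1703 ops/s), Flint→Machine M3 (1682 ops/s), Ember→Machine M2 (1894 ops/s), Delta→Machine M1 (2398 ops/s) — total 1461+1871+1703+1682+1894+2398 = 11009 ops/s.
Max-entry greedy (repeatedly take the single best remaining cell) gives 10859 ops/s, worse by 150.
Swapping Summit↔Delta (Summit→Machine M1 737 ops/s, Delta→Machine M6 892 ops/s) loses 2230.
Every other assignment is strictly worse.

Maximum total: 11009 ops/s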